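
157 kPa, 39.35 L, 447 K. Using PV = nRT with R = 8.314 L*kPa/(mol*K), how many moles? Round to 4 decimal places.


PV = nRT, solve for n = PV / (RT).
PV = 157 * 39.35 = 6177.95
RT = 8.314 * 447 = 3716.358
n = 6177.95 / 3716.358
n = 1.66236676 mol, rounded to 4 dp:

1.6624 mol


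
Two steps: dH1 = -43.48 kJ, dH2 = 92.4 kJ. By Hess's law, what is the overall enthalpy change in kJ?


Hess's law: enthalpy is a state function, so add the step enthalpies.
dH_total = dH1 + dH2 = -43.48 + (92.4)
dH_total = 48.92 kJ:

48.92 kJ


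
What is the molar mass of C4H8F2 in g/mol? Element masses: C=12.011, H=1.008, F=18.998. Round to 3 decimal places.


M = sum(count * atomic_mass) over atoms.
M = 4*12.011 + 8*1.008 + 2*18.998
M = 48.044 + 8.064 + 37.996
M = 94.104 g/mol, rounded to 3 dp:

94.104 g/mol


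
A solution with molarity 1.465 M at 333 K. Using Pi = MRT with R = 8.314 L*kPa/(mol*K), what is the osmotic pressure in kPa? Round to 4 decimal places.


Osmotic pressure (van't Hoff): Pi = M*R*T.
RT = 8.314 * 333 = 2768.562
Pi = 1.465 * 2768.562
Pi = 4055.94333 kPa, rounded to 4 dp:

4055.9433 kPa


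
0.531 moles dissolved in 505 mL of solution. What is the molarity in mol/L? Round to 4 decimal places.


Convert volume to liters: V_L = V_mL / 1000.
V_L = 505 / 1000 = 0.505 L
M = n / V_L = 0.531 / 0.505
M = 1.05148515 mol/L, rounded to 4 dp:

1.0515 mol/L


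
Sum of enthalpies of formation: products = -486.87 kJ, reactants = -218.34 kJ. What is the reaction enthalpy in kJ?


dH_rxn = sum(dH_f products) - sum(dH_f reactants)
dH_rxn = -486.87 - (-218.34)
dH_rxn = -268.53 kJ:

-268.53 kJ


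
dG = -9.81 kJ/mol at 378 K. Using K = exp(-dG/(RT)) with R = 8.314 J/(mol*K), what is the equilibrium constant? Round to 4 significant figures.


dG is in kJ/mol; multiply by 1000 to match R in J/(mol*K).
RT = 8.314 * 378 = 3142.692 J/mol
exponent = -dG*1000 / (RT) = -(-9.81*1000) / 3142.692 = 3.12152766
K = exp(3.12152766)
K = 22.681002, rounded to 4 significant figures:

22.68


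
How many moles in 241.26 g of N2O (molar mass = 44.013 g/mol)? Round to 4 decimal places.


n = mass / M
n = 241.26 / 44.013
n = 5.48156227 mol, rounded to 4 dp:

5.4816 mol


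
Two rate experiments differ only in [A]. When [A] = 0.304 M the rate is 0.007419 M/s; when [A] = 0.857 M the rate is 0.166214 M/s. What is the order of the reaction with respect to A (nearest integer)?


Rate is proportional to [A]^n, so rate2/rate1 = ([A]2/[A]1)^n. Take logs to solve for n.
rate2/rate1 = 0.166214 / 0.007419 = 22.4038
[A]2/[A]1 = 0.857 / 0.304 = 2.8191
n = ln(22.4038) / ln(2.8191) = 3.0
Nearest integer order:

3


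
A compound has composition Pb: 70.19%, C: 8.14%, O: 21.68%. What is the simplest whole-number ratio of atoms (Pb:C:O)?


Assume 100 g of compound, divide each mass% by atomic mass to get moles, then normalize by the smallest to get a raw atom ratio.
Moles per 100 g: Pb: 70.19/207.2 = 0.3388, C: 8.14/12.011 = 0.6777, O: 21.68/15.999 = 1.3551
Raw ratio (divide by min = 0.3388): Pb: 1.0, C: 2.001, O: 4.0
Multiply by 1 to clear fractions: Pb: 1.0 ~= 1, C: 2.001 ~= 2, O: 4.0 ~= 4
Reduce by GCD to get the simplest whole-number ratio:

1:2:4


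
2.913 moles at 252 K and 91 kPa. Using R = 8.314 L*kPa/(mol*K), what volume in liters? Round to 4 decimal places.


PV = nRT, solve for V = nRT / P.
nRT = 2.913 * 8.314 * 252 = 6103.1079
V = 6103.1079 / 91
V = 67.06711978 L, rounded to 4 dp:

67.0671 L


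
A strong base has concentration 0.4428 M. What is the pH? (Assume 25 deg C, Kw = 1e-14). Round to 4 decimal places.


A strong base dissociates completely, so [OH-] equals the given concentration.
pOH = -log10([OH-]) = -log10(0.4428) = 0.353792
pH = 14 - pOH = 14 - 0.353792
pH = 13.646208, rounded to 4 dp:

13.6462


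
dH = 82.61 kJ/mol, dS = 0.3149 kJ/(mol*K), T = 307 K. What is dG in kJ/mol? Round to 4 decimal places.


Gibbs: dG = dH - T*dS (consistent units, dS already in kJ/(mol*K)).
T*dS = 307 * 0.3149 = 96.6743
dG = 82.61 - (96.6743)
dG = -14.0643 kJ/mol, rounded to 4 dp:

-14.0643 kJ/mol


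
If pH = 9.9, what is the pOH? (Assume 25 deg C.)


At 25 deg C, pH + pOH = 14.
pOH = 14 - pH = 14 - 9.9
pOH = 4.1:

4.10


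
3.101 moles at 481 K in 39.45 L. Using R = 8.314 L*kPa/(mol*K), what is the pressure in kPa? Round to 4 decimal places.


PV = nRT, solve for P = nRT / V.
nRT = 3.101 * 8.314 * 481 = 12401.0044
P = 12401.0044 / 39.45
P = 314.34738657 kPa, rounded to 4 dp:

314.3474 kPa


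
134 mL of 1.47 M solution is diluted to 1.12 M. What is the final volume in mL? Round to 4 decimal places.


Dilution: M1*V1 = M2*V2, solve for V2.
V2 = M1*V1 / M2
V2 = 1.47 * 134 / 1.12
V2 = 196.98 / 1.12
V2 = 175.875 mL, rounded to 4 dp:

175.8750 mL


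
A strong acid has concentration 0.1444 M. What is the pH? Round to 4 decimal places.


A strong acid dissociates completely, so [H+] equals the given concentration.
pH = -log10([H+]) = -log10(0.1444)
pH = 0.84043281, rounded to 4 dp:

0.8404


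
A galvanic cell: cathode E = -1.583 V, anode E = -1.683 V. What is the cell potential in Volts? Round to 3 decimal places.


Standard cell potential: E_cell = E_cathode - E_anode.
E_cell = -1.583 - (-1.683)
E_cell = 0.1 V, rounded to 3 dp:

0.100 V


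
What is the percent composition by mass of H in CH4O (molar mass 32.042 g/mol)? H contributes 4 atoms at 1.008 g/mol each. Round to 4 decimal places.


pct = 100 * (n_elem * M_elem) / M_total
mass_contribution = 4 * 1.008 = 4.032 g/mol
pct = 100 * 4.032 / 32.042
pct = 12.58348418 %, rounded to 4 dp:

12.5835 %


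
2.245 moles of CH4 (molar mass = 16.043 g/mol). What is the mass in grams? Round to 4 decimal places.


mass = n * M
mass = 2.245 * 16.043
mass = 36.016535 g, rounded to 4 dp:

36.0165 g


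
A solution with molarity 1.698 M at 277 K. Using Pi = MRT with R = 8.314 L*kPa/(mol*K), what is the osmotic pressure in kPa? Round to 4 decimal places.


Osmotic pressure (van't Hoff): Pi = M*R*T.
RT = 8.314 * 277 = 2302.978
Pi = 1.698 * 2302.978
Pi = 3910.456644 kPa, rounded to 4 dp:

3910.4566 kPa


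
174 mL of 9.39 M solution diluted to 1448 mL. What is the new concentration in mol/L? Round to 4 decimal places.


Dilution: M1*V1 = M2*V2, solve for M2.
M2 = M1*V1 / V2
M2 = 9.39 * 174 / 1448
M2 = 1633.86 / 1448
M2 = 1.12835635 mol/L, rounded to 4 dp:

1.1284 mol/L


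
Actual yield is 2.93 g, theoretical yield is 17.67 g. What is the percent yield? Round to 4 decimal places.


% yield = 100 * actual / theoretical
% yield = 100 * 2.93 / 17.67
% yield = 16.58177702 %, rounded to 4 dp:

16.5818 %


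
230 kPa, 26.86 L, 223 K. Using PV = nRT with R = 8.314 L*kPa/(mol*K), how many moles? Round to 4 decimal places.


PV = nRT, solve for n = PV / (RT).
PV = 230 * 26.86 = 6177.8
RT = 8.314 * 223 = 1854.022
n = 6177.8 / 1854.022
n = 3.33210717 mol, rounded to 4 dp:

3.3321 mol


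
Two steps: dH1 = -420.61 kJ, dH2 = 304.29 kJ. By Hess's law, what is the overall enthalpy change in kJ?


Hess's law: enthalpy is a state function, so add the step enthalpies.
dH_total = dH1 + dH2 = -420.61 + (304.29)
dH_total = -116.32 kJ:

-116.32 kJ


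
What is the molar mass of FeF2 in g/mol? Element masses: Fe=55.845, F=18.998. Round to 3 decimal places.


M = sum(count * atomic_mass) over atoms.
M = 1*55.845 + 2*18.998
M = 55.845 + 37.996
M = 93.841 g/mol, rounded to 3 dp:

93.841 g/mol


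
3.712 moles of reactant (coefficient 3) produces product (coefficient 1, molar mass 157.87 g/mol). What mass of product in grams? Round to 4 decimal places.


Use the coefficient ratio to convert reactant moles to product moles, then multiply by the product's molar mass.
moles_P = moles_R * (coeff_P / coeff_R) = 3.712 * (1/3) = 1.237333
mass_P = moles_P * M_P = 1.237333 * 157.87
mass_P = 195.33776071 g, rounded to 4 dp:

195.3378 g


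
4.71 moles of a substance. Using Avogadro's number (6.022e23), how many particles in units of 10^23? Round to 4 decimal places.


N = n * NA, then divide by 1e23 for the requested units.
N / 1e23 = n * 6.022
N / 1e23 = 4.71 * 6.022
N / 1e23 = 28.36362, rounded to 4 dp:

28.3636


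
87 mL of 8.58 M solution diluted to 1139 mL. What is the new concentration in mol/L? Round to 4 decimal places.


Dilution: M1*V1 = M2*V2, solve for M2.
M2 = M1*V1 / V2
M2 = 8.58 * 87 / 1139
M2 = 746.46 / 1139
M2 = 0.65536435 mol/L, rounded to 4 dp:

0.6554 mol/L


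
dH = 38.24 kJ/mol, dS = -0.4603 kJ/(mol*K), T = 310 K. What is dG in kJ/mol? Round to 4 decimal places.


Gibbs: dG = dH - T*dS (consistent units, dS already in kJ/(mol*K)).
T*dS = 310 * -0.4603 = -142.693
dG = 38.24 - (-142.693)
dG = 180.933 kJ/mol, rounded to 4 dp:

180.9330 kJ/mol


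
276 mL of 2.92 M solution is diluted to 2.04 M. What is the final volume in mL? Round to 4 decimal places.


Dilution: M1*V1 = M2*V2, solve for V2.
V2 = M1*V1 / M2
V2 = 2.92 * 276 / 2.04
V2 = 805.92 / 2.04
V2 = 395.05882353 mL, rounded to 4 dp:

395.0588 mL


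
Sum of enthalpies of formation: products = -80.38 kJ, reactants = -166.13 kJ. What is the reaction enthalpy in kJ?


dH_rxn = sum(dH_f products) - sum(dH_f reactants)
dH_rxn = -80.38 - (-166.13)
dH_rxn = 85.75 kJ:

85.75 kJ


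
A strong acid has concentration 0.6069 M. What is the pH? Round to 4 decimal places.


A strong acid dissociates completely, so [H+] equals the given concentration.
pH = -log10([H+]) = -log10(0.6069)
pH = 0.21688286, rounded to 4 dp:

0.2169


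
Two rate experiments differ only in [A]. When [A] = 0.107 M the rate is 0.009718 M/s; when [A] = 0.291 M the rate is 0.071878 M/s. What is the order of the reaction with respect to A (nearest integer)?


Rate is proportional to [A]^n, so rate2/rate1 = ([A]2/[A]1)^n. Take logs to solve for n.
rate2/rate1 = 0.071878 / 0.009718 = 7.3964
[A]2/[A]1 = 0.291 / 0.107 = 2.7196
n = ln(7.3964) / ln(2.7196) = 2.0
Nearest integer order:

2


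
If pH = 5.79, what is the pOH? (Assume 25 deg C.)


At 25 deg C, pH + pOH = 14.
pOH = 14 - pH = 14 - 5.79
pOH = 8.21:

8.21


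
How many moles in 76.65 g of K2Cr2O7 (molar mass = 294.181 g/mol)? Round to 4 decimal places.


n = mass / M
n = 76.65 / 294.181
n = 0.26055388 mol, rounded to 4 dp:

0.2606 mol


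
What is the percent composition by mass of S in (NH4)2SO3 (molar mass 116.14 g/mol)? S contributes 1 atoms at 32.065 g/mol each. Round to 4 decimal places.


pct = 100 * (n_elem * M_elem) / M_total
mass_contribution = 1 * 32.065 = 32.065 g/mol
pct = 100 * 32.065 / 116.14
pct = 27.60892027 %, rounded to 4 dp:

27.6089 %


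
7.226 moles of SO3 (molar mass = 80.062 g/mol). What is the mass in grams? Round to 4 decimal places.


mass = n * M
mass = 7.226 * 80.062
mass = 578.528012 g, rounded to 4 dp:

578.5280 g


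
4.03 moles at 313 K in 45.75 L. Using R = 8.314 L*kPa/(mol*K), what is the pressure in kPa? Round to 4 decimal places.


PV = nRT, solve for P = nRT / V.
nRT = 4.03 * 8.314 * 313 = 10487.1965
P = 10487.1965 / 45.75
P = 229.2283388 kPa, rounded to 4 dp:

229.2283 kPa


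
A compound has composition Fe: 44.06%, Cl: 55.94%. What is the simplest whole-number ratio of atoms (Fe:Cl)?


Assume 100 g of compound, divide each mass% by atomic mass to get moles, then normalize by the smallest to get a raw atom ratio.
Moles per 100 g: Fe: 44.06/55.845 = 0.789, Cl: 55.94/35.453 = 1.5779
Raw ratio (divide by min = 0.789): Fe: 1.0, Cl: 2.0
Multiply by 1 to clear fractions: Fe: 1.0 ~= 1, Cl: 2.0 ~= 2
Reduce by GCD to get the simplest whole-number ratio:

1:2


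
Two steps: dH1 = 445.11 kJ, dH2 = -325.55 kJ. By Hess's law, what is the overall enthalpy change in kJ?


Hess's law: enthalpy is a state function, so add the step enthalpies.
dH_total = dH1 + dH2 = 445.11 + (-325.55)
dH_total = 119.56 kJ:

119.56 kJ


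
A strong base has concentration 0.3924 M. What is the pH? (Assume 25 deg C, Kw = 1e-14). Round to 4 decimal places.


A strong base dissociates completely, so [OH-] equals the given concentration.
pOH = -log10([OH-]) = -log10(0.3924) = 0.406271
pH = 14 - pOH = 14 - 0.406271
pH = 13.593729, rounded to 4 dp:

13.5937


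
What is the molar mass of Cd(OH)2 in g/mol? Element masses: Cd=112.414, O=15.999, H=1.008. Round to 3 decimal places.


M = sum(count * atomic_mass) over atoms.
M = 1*112.414 + 2*15.999 + 2*1.008
M = 112.414 + 31.998 + 2.016
M = 146.428 g/mol, rounded to 3 dp:

146.428 g/mol


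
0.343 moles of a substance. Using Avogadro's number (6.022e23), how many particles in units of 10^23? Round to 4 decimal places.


N = n * NA, then divide by 1e23 for the requested units.
N / 1e23 = n * 6.022
N / 1e23 = 0.343 * 6.022
N / 1e23 = 2.065546, rounded to 4 dp:

2.0655


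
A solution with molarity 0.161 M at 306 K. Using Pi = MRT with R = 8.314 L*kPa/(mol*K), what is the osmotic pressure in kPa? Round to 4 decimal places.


Osmotic pressure (van't Hoff): Pi = M*R*T.
RT = 8.314 * 306 = 2544.084
Pi = 0.161 * 2544.084
Pi = 409.597524 kPa, rounded to 4 dp:

409.5975 kPa


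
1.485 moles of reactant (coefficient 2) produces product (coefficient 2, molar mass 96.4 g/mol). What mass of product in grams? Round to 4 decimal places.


Use the coefficient ratio to convert reactant moles to product moles, then multiply by the product's molar mass.
moles_P = moles_R * (coeff_P / coeff_R) = 1.485 * (2/2) = 1.485
mass_P = moles_P * M_P = 1.485 * 96.4
mass_P = 143.154 g, rounded to 4 dp:

143.1540 g


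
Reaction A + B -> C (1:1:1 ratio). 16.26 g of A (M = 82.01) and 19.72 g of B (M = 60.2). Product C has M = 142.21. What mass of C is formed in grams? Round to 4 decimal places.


Find moles of each reactant; the smaller value is the limiting reagent in a 1:1:1 reaction, so moles_C equals moles of the limiter.
n_A = mass_A / M_A = 16.26 / 82.01 = 0.198269 mol
n_B = mass_B / M_B = 19.72 / 60.2 = 0.327575 mol
Limiting reagent: A (smaller), n_limiting = 0.198269 mol
mass_C = n_limiting * M_C = 0.198269 * 142.21
mass_C = 28.19583449 g, rounded to 4 dp:

28.1958 g


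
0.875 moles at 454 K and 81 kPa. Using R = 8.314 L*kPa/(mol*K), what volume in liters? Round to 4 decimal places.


PV = nRT, solve for V = nRT / P.
nRT = 0.875 * 8.314 * 454 = 3302.7365
V = 3302.7365 / 81
V = 40.77452469 L, rounded to 4 dp:

40.7745 L


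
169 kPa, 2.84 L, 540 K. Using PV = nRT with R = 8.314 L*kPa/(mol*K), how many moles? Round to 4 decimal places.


PV = nRT, solve for n = PV / (RT).
PV = 169 * 2.84 = 479.96
RT = 8.314 * 540 = 4489.56
n = 479.96 / 4489.56
n = 0.1069058 mol, rounded to 4 dp:

0.1069 mol


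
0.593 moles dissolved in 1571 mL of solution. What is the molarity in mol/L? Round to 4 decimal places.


Convert volume to liters: V_L = V_mL / 1000.
V_L = 1571 / 1000 = 1.571 L
M = n / V_L = 0.593 / 1.571
M = 0.37746658 mol/L, rounded to 4 dp:

0.3775 mol/L


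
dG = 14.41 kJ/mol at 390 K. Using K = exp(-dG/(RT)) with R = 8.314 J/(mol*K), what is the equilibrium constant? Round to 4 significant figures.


dG is in kJ/mol; multiply by 1000 to match R in J/(mol*K).
RT = 8.314 * 390 = 3242.46 J/mol
exponent = -dG*1000 / (RT) = -(14.41*1000) / 3242.46 = -4.4441566
K = exp(-4.4441566)
K = 0.011747009, rounded to 4 significant figures:

0.01175


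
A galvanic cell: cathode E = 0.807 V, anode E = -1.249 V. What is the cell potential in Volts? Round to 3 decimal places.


Standard cell potential: E_cell = E_cathode - E_anode.
E_cell = 0.807 - (-1.249)
E_cell = 2.056 V, rounded to 3 dp:

2.056 V


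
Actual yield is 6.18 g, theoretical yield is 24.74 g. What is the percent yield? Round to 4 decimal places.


% yield = 100 * actual / theoretical
% yield = 100 * 6.18 / 24.74
% yield = 24.97978981 %, rounded to 4 dp:

24.9798 %


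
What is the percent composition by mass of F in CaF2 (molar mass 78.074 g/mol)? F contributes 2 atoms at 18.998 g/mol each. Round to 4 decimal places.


pct = 100 * (n_elem * M_elem) / M_total
mass_contribution = 2 * 18.998 = 37.996 g/mol
pct = 100 * 37.996 / 78.074
pct = 48.66664959 %, rounded to 4 dp:

48.6666 %


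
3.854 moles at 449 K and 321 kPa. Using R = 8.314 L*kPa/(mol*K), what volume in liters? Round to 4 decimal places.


PV = nRT, solve for V = nRT / P.
nRT = 3.854 * 8.314 * 449 = 14386.928
V = 14386.928 / 321
V = 44.81909034 L, rounded to 4 dp:

44.8191 L


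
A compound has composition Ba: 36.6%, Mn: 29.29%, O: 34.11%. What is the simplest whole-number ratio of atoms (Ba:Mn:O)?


Assume 100 g of compound, divide each mass% by atomic mass to get moles, then normalize by the smallest to get a raw atom ratio.
Moles per 100 g: Ba: 36.6/137.327 = 0.2665, Mn: 29.29/54.938 = 0.5331, O: 34.11/15.999 = 2.132
Raw ratio (divide by min = 0.2665): Ba: 1.0, Mn: 2.0, O: 8.0
Multiply by 1 to clear fractions: Ba: 1.0 ~= 1, Mn: 2.0 ~= 2, O: 8.0 ~= 8
Reduce by GCD to get the simplest whole-number ratio:

1:2:8


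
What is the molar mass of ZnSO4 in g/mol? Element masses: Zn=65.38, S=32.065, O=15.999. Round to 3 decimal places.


M = sum(count * atomic_mass) over atoms.
M = 1*65.38 + 1*32.065 + 4*15.999
M = 65.38 + 32.065 + 63.996
M = 161.441 g/mol, rounded to 3 dp:

161.441 g/mol


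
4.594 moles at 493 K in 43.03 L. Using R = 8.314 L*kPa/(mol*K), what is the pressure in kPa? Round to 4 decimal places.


PV = nRT, solve for P = nRT / V.
nRT = 4.594 * 8.314 * 493 = 18829.8964
P = 18829.8964 / 43.03
P = 437.59926563 kPa, rounded to 4 dp:

437.5993 kPa


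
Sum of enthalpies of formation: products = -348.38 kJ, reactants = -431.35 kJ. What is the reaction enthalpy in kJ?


dH_rxn = sum(dH_f products) - sum(dH_f reactants)
dH_rxn = -348.38 - (-431.35)
dH_rxn = 82.97 kJ:

82.97 kJ


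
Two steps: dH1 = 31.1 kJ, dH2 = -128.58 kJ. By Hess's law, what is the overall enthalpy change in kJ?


Hess's law: enthalpy is a state function, so add the step enthalpies.
dH_total = dH1 + dH2 = 31.1 + (-128.58)
dH_total = -97.48 kJ:

-97.48 kJ


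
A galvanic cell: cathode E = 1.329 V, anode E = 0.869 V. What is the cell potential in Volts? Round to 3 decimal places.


Standard cell potential: E_cell = E_cathode - E_anode.
E_cell = 1.329 - (0.869)
E_cell = 0.46 V, rounded to 3 dp:

0.460 V


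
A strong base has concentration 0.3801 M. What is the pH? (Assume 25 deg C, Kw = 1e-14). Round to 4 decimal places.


A strong base dissociates completely, so [OH-] equals the given concentration.
pOH = -log10([OH-]) = -log10(0.3801) = 0.420102
pH = 14 - pOH = 14 - 0.420102
pH = 13.579898, rounded to 4 dp:

13.5799


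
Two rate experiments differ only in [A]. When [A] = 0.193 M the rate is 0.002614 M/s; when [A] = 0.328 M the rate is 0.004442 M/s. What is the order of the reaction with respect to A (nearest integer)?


Rate is proportional to [A]^n, so rate2/rate1 = ([A]2/[A]1)^n. Take logs to solve for n.
rate2/rate1 = 0.004442 / 0.002614 = 1.6993
[A]2/[A]1 = 0.328 / 0.193 = 1.6995
n = ln(1.6993) / ln(1.6995) = 1.0
Nearest integer order:

1


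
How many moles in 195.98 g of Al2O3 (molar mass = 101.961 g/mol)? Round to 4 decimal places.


n = mass / M
n = 195.98 / 101.961
n = 1.92210747 mol, rounded to 4 dp:

1.9221 mol


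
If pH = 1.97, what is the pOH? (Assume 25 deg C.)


At 25 deg C, pH + pOH = 14.
pOH = 14 - pH = 14 - 1.97
pOH = 12.03:

12.03


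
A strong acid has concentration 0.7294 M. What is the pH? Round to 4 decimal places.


A strong acid dissociates completely, so [H+] equals the given concentration.
pH = -log10([H+]) = -log10(0.7294)
pH = 0.13703424, rounded to 4 dp:

0.1370


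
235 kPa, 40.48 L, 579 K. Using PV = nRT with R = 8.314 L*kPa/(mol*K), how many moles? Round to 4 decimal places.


PV = nRT, solve for n = PV / (RT).
PV = 235 * 40.48 = 9512.8
RT = 8.314 * 579 = 4813.806
n = 9512.8 / 4813.806
n = 1.97614943 mol, rounded to 4 dp:

1.9761 mol


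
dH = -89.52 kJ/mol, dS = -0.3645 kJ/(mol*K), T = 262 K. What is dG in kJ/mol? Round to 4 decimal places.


Gibbs: dG = dH - T*dS (consistent units, dS already in kJ/(mol*K)).
T*dS = 262 * -0.3645 = -95.499
dG = -89.52 - (-95.499)
dG = 5.979 kJ/mol, rounded to 4 dp:

5.9790 kJ/mol


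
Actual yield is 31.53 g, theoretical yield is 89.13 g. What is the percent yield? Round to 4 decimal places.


% yield = 100 * actual / theoretical
% yield = 100 * 31.53 / 89.13
% yield = 35.37529451 %, rounded to 4 dp:

35.3753 %


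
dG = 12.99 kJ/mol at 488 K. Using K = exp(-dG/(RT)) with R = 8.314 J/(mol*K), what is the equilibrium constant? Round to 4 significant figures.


dG is in kJ/mol; multiply by 1000 to match R in J/(mol*K).
RT = 8.314 * 488 = 4057.232 J/mol
exponent = -dG*1000 / (RT) = -(12.99*1000) / 4057.232 = -3.20169022
K = exp(-3.20169022)
K = 0.040693365, rounded to 4 significant figures:

0.04069


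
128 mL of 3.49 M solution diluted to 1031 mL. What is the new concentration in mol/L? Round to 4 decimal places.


Dilution: M1*V1 = M2*V2, solve for M2.
M2 = M1*V1 / V2
M2 = 3.49 * 128 / 1031
M2 = 446.72 / 1031
M2 = 0.43328807 mol/L, rounded to 4 dp:

0.4333 mol/L


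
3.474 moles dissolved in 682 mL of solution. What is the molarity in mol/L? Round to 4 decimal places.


Convert volume to liters: V_L = V_mL / 1000.
V_L = 682 / 1000 = 0.682 L
M = n / V_L = 3.474 / 0.682
M = 5.09384164 mol/L, rounded to 4 dp:

5.0938 mol/L


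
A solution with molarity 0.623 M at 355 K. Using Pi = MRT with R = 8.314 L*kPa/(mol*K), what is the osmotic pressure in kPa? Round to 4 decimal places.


Osmotic pressure (van't Hoff): Pi = M*R*T.
RT = 8.314 * 355 = 2951.47
Pi = 0.623 * 2951.47
Pi = 1838.76581 kPa, rounded to 4 dp:

1838.7658 kPa


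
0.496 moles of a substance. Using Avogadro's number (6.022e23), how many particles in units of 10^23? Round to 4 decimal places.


N = n * NA, then divide by 1e23 for the requested units.
N / 1e23 = n * 6.022
N / 1e23 = 0.496 * 6.022
N / 1e23 = 2.986912, rounded to 4 dp:

2.9869


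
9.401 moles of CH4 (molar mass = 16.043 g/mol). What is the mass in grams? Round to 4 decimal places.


mass = n * M
mass = 9.401 * 16.043
mass = 150.820243 g, rounded to 4 dp:

150.8202 g


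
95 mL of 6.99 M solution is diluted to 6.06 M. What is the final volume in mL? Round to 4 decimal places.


Dilution: M1*V1 = M2*V2, solve for V2.
V2 = M1*V1 / M2
V2 = 6.99 * 95 / 6.06
V2 = 664.05 / 6.06
V2 = 109.57920792 mL, rounded to 4 dp:

109.5792 mL


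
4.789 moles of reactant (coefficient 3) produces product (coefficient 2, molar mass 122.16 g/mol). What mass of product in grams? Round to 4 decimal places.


Use the coefficient ratio to convert reactant moles to product moles, then multiply by the product's molar mass.
moles_P = moles_R * (coeff_P / coeff_R) = 4.789 * (2/3) = 3.192667
mass_P = moles_P * M_P = 3.192667 * 122.16
mass_P = 390.01620072 g, rounded to 4 dp:

390.0162 g


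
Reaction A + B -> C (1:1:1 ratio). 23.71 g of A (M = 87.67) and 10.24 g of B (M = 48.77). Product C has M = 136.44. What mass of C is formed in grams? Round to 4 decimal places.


Find moles of each reactant; the smaller value is the limiting reagent in a 1:1:1 reaction, so moles_C equals moles of the limiter.
n_A = mass_A / M_A = 23.71 / 87.67 = 0.270446 mol
n_B = mass_B / M_B = 10.24 / 48.77 = 0.209965 mol
Limiting reagent: B (smaller), n_limiting = 0.209965 mol
mass_C = n_limiting * M_C = 0.209965 * 136.44
mass_C = 28.6476246 g, rounded to 4 dp:

28.6476 g


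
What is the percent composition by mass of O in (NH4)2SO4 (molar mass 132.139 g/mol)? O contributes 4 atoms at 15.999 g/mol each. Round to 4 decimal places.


pct = 100 * (n_elem * M_elem) / M_total
mass_contribution = 4 * 15.999 = 63.996 g/mol
pct = 100 * 63.996 / 132.139
pct = 48.43081906 %, rounded to 4 dp:

48.4308 %


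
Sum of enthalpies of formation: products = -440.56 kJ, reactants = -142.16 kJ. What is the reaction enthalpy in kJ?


dH_rxn = sum(dH_f products) - sum(dH_f reactants)
dH_rxn = -440.56 - (-142.16)
dH_rxn = -298.4 kJ:

-298.40 kJ


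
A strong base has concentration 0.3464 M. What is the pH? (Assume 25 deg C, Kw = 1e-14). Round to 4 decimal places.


A strong base dissociates completely, so [OH-] equals the given concentration.
pOH = -log10([OH-]) = -log10(0.3464) = 0.460422
pH = 14 - pOH = 14 - 0.460422
pH = 13.539578, rounded to 4 dp:

13.5396


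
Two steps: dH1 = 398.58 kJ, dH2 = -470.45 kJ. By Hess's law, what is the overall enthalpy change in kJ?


Hess's law: enthalpy is a state function, so add the step enthalpies.
dH_total = dH1 + dH2 = 398.58 + (-470.45)
dH_total = -71.87 kJ:

-71.87 kJ


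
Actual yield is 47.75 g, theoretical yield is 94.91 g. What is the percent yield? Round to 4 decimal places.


% yield = 100 * actual / theoretical
% yield = 100 * 47.75 / 94.91
% yield = 50.31082078 %, rounded to 4 dp:

50.3108 %


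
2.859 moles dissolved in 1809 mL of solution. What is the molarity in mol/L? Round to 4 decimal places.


Convert volume to liters: V_L = V_mL / 1000.
V_L = 1809 / 1000 = 1.809 L
M = n / V_L = 2.859 / 1.809
M = 1.58043118 mol/L, rounded to 4 dp:

1.5804 mol/L


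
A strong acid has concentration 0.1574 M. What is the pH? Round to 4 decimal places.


A strong acid dissociates completely, so [H+] equals the given concentration.
pH = -log10([H+]) = -log10(0.1574)
pH = 0.80299527, rounded to 4 dp:

0.8030


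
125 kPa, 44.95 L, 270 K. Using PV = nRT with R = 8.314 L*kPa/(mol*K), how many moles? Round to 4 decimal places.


PV = nRT, solve for n = PV / (RT).
PV = 125 * 44.95 = 5618.75
RT = 8.314 * 270 = 2244.78
n = 5618.75 / 2244.78
n = 2.50302925 mol, rounded to 4 dp:

2.5030 mol


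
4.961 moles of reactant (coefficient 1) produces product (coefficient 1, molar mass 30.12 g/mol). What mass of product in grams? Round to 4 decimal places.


Use the coefficient ratio to convert reactant moles to product moles, then multiply by the product's molar mass.
moles_P = moles_R * (coeff_P / coeff_R) = 4.961 * (1/1) = 4.961
mass_P = moles_P * M_P = 4.961 * 30.12
mass_P = 149.42532 g, rounded to 4 dp:

149.4253 g


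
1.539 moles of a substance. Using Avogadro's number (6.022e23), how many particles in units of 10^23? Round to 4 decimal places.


N = n * NA, then divide by 1e23 for the requested units.
N / 1e23 = n * 6.022
N / 1e23 = 1.539 * 6.022
N / 1e23 = 9.267858, rounded to 4 dp:

9.2679


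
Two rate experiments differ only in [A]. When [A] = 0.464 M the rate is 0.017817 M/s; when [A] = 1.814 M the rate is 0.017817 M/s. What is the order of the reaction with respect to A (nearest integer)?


Rate is proportional to [A]^n, so rate2/rate1 = ([A]2/[A]1)^n. Take logs to solve for n.
rate2/rate1 = 0.017817 / 0.017817 = 1.0
[A]2/[A]1 = 1.814 / 0.464 = 3.9095
n = ln(1.0) / ln(3.9095) = 0.0
Nearest integer order:

0


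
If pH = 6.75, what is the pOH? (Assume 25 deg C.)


At 25 deg C, pH + pOH = 14.
pOH = 14 - pH = 14 - 6.75
pOH = 7.25:

7.25


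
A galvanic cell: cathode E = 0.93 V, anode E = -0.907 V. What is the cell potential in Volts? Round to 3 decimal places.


Standard cell potential: E_cell = E_cathode - E_anode.
E_cell = 0.93 - (-0.907)
E_cell = 1.837 V, rounded to 3 dp:

1.837 V


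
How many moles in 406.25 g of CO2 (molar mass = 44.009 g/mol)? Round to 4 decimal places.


n = mass / M
n = 406.25 / 44.009
n = 9.23106637 mol, rounded to 4 dp:

9.2311 mol


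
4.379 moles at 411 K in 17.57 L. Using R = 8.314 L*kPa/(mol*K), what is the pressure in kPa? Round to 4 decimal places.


PV = nRT, solve for P = nRT / V.
nRT = 4.379 * 8.314 * 411 = 14963.2795
P = 14963.2795 / 17.57
P = 851.63799089 kPa, rounded to 4 dp:

851.6380 kPa


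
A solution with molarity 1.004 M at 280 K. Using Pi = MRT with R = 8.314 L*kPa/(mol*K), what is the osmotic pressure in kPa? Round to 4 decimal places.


Osmotic pressure (van't Hoff): Pi = M*R*T.
RT = 8.314 * 280 = 2327.92
Pi = 1.004 * 2327.92
Pi = 2337.23168 kPa, rounded to 4 dp:

2337.2317 kPa


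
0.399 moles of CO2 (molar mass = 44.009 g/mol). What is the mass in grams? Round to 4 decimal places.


mass = n * M
mass = 0.399 * 44.009
mass = 17.559591 g, rounded to 4 dp:

17.5596 g


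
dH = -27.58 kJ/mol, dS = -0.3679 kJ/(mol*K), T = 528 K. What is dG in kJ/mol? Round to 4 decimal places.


Gibbs: dG = dH - T*dS (consistent units, dS already in kJ/(mol*K)).
T*dS = 528 * -0.3679 = -194.2512
dG = -27.58 - (-194.2512)
dG = 166.6712 kJ/mol, rounded to 4 dp:

166.6712 kJ/mol


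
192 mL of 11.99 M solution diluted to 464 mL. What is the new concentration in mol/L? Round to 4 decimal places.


Dilution: M1*V1 = M2*V2, solve for M2.
M2 = M1*V1 / V2
M2 = 11.99 * 192 / 464
M2 = 2302.08 / 464
M2 = 4.96137931 mol/L, rounded to 4 dp:

4.9614 mol/L


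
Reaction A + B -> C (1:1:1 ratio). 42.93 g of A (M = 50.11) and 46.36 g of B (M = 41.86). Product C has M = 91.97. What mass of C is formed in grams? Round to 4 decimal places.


Find moles of each reactant; the smaller value is the limiting reagent in a 1:1:1 reaction, so moles_C equals moles of the limiter.
n_A = mass_A / M_A = 42.93 / 50.11 = 0.856715 mol
n_B = mass_B / M_B = 46.36 / 41.86 = 1.107501 mol
Limiting reagent: A (smaller), n_limiting = 0.856715 mol
mass_C = n_limiting * M_C = 0.856715 * 91.97
mass_C = 78.79207855 g, rounded to 4 dp:

78.7921 g


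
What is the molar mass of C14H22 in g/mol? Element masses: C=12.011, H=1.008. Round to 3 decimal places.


M = sum(count * atomic_mass) over atoms.
M = 14*12.011 + 22*1.008
M = 168.154 + 22.176
M = 190.33 g/mol, rounded to 3 dp:

190.330 g/mol


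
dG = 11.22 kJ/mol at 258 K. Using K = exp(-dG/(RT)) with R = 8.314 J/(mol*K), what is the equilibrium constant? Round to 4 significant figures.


dG is in kJ/mol; multiply by 1000 to match R in J/(mol*K).
RT = 8.314 * 258 = 2145.012 J/mol
exponent = -dG*1000 / (RT) = -(11.22*1000) / 2145.012 = -5.23073997
K = exp(-5.23073997)
K = 0.0053495653, rounded to 4 significant figures:

0.005350


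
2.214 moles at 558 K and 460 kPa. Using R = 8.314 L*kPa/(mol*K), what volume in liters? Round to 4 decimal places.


PV = nRT, solve for V = nRT / P.
nRT = 2.214 * 8.314 * 558 = 10271.2154
V = 10271.2154 / 460
V = 22.32872913 L, rounded to 4 dp:

22.3287 L


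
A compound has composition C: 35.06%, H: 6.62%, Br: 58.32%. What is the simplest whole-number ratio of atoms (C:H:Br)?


Assume 100 g of compound, divide each mass% by atomic mass to get moles, then normalize by the smallest to get a raw atom ratio.
Moles per 100 g: C: 35.06/12.011 = 2.919, H: 6.62/1.008 = 6.5675, Br: 58.32/79.904 = 0.7299
Raw ratio (divide by min = 0.7299): C: 3.999, H: 8.998, Br: 1.0
Multiply by 1 to clear fractions: C: 3.999 ~= 4, H: 8.998 ~= 9, Br: 1.0 ~= 1
Reduce by GCD to get the simplest whole-number ratio:

4:9:1


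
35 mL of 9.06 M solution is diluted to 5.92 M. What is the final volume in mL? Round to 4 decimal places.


Dilution: M1*V1 = M2*V2, solve for V2.
V2 = M1*V1 / M2
V2 = 9.06 * 35 / 5.92
V2 = 317.1 / 5.92
V2 = 53.56418919 mL, rounded to 4 dp:

53.5642 mL


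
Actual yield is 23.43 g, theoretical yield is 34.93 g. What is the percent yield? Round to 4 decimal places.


% yield = 100 * actual / theoretical
% yield = 100 * 23.43 / 34.93
% yield = 67.07701117 %, rounded to 4 dp:

67.0770 %


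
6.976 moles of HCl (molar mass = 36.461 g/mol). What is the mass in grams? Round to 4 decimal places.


mass = n * M
mass = 6.976 * 36.461
mass = 254.351936 g, rounded to 4 dp:

254.3519 g


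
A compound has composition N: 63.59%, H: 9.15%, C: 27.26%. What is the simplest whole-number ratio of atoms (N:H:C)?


Assume 100 g of compound, divide each mass% by atomic mass to get moles, then normalize by the smallest to get a raw atom ratio.
Moles per 100 g: N: 63.59/14.007 = 4.5399, H: 9.15/1.008 = 9.0774, C: 27.26/12.011 = 2.2696
Raw ratio (divide by min = 2.2696): N: 2.0, H: 4.0, C: 1.0
Multiply by 1 to clear fractions: N: 2.0 ~= 2, H: 4.0 ~= 4, C: 1.0 ~= 1
Reduce by GCD to get the simplest whole-number ratio:

2:4:1


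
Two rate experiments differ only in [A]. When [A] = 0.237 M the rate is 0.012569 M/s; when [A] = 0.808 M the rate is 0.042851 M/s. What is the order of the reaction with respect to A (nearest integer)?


Rate is proportional to [A]^n, so rate2/rate1 = ([A]2/[A]1)^n. Take logs to solve for n.
rate2/rate1 = 0.042851 / 0.012569 = 3.4093
[A]2/[A]1 = 0.808 / 0.237 = 3.4093
n = ln(3.4093) / ln(3.4093) = 1.0
Nearest integer order:

1


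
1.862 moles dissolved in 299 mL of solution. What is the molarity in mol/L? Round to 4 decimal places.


Convert volume to liters: V_L = V_mL / 1000.
V_L = 299 / 1000 = 0.299 L
M = n / V_L = 1.862 / 0.299
M = 6.22742475 mol/L, rounded to 4 dp:

6.2274 mol/L


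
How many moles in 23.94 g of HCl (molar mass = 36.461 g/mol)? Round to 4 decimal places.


n = mass / M
n = 23.94 / 36.461
n = 0.65659197 mol, rounded to 4 dp:

0.6566 mol


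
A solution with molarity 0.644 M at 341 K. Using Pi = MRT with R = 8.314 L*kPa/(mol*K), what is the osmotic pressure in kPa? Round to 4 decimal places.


Osmotic pressure (van't Hoff): Pi = M*R*T.
RT = 8.314 * 341 = 2835.074
Pi = 0.644 * 2835.074
Pi = 1825.787656 kPa, rounded to 4 dp:

1825.7877 kPa


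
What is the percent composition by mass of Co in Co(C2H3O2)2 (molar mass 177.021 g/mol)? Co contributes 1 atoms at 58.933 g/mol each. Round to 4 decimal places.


pct = 100 * (n_elem * M_elem) / M_total
mass_contribution = 1 * 58.933 = 58.933 g/mol
pct = 100 * 58.933 / 177.021
pct = 33.29153038 %, rounded to 4 dp:

33.2915 %


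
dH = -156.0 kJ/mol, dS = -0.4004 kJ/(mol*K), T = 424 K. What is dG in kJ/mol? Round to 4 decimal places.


Gibbs: dG = dH - T*dS (consistent units, dS already in kJ/(mol*K)).
T*dS = 424 * -0.4004 = -169.7696
dG = -156.0 - (-169.7696)
dG = 13.7696 kJ/mol, rounded to 4 dp:

13.7696 kJ/mol


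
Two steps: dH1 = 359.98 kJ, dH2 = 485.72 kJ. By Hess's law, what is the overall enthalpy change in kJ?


Hess's law: enthalpy is a state function, so add the step enthalpies.
dH_total = dH1 + dH2 = 359.98 + (485.72)
dH_total = 845.7 kJ:

845.70 kJ


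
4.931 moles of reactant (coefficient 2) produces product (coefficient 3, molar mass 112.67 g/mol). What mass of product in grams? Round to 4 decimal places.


Use the coefficient ratio to convert reactant moles to product moles, then multiply by the product's molar mass.
moles_P = moles_R * (coeff_P / coeff_R) = 4.931 * (3/2) = 7.3965
mass_P = moles_P * M_P = 7.3965 * 112.67
mass_P = 833.363655 g, rounded to 4 dp:

833.3637 g


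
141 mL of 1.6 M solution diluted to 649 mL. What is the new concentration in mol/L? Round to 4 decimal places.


Dilution: M1*V1 = M2*V2, solve for M2.
M2 = M1*V1 / V2
M2 = 1.6 * 141 / 649
M2 = 225.6 / 649
M2 = 0.34761171 mol/L, rounded to 4 dp:

0.3476 mol/L


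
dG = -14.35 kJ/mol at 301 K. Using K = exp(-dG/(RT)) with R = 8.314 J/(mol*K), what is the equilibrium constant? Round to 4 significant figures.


dG is in kJ/mol; multiply by 1000 to match R in J/(mol*K).
RT = 8.314 * 301 = 2502.514 J/mol
exponent = -dG*1000 / (RT) = -(-14.35*1000) / 2502.514 = 5.73423365
K = exp(5.73423365)
K = 309.27587, rounded to 4 significant figures:

309.3


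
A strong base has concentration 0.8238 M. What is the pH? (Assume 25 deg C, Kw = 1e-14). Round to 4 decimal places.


A strong base dissociates completely, so [OH-] equals the given concentration.
pOH = -log10([OH-]) = -log10(0.8238) = 0.084178
pH = 14 - pOH = 14 - 0.084178
pH = 13.915822, rounded to 4 dp:

13.9158


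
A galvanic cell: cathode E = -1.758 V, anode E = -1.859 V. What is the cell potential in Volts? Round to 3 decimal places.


Standard cell potential: E_cell = E_cathode - E_anode.
E_cell = -1.758 - (-1.859)
E_cell = 0.101 V, rounded to 3 dp:

0.101 V


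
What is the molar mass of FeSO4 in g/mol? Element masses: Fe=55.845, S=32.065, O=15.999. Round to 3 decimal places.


M = sum(count * atomic_mass) over atoms.
M = 1*55.845 + 1*32.065 + 4*15.999
M = 55.845 + 32.065 + 63.996
M = 151.906 g/mol, rounded to 3 dp:

151.906 g/mol


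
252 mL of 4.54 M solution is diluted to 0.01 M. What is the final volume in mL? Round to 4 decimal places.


Dilution: M1*V1 = M2*V2, solve for V2.
V2 = M1*V1 / M2
V2 = 4.54 * 252 / 0.01
V2 = 1144.08 / 0.01
V2 = 114408.0 mL, rounded to 4 dp:

114408.0000 mL


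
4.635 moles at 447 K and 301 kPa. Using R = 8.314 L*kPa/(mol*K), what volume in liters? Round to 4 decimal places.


PV = nRT, solve for V = nRT / P.
nRT = 4.635 * 8.314 * 447 = 17225.3193
V = 17225.3193 / 301
V = 57.22697442 L, rounded to 4 dp:

57.2270 L


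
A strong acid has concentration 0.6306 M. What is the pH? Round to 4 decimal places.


A strong acid dissociates completely, so [H+] equals the given concentration.
pH = -log10([H+]) = -log10(0.6306)
pH = 0.20024603, rounded to 4 dp:

0.2002


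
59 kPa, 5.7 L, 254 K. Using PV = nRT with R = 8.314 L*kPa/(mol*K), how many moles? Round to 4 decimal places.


PV = nRT, solve for n = PV / (RT).
PV = 59 * 5.7 = 336.3
RT = 8.314 * 254 = 2111.756
n = 336.3 / 2111.756
n = 0.15925135 mol, rounded to 4 dp:

0.1593 mol


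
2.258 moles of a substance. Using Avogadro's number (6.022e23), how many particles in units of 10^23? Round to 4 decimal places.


N = n * NA, then divide by 1e23 for the requested units.
N / 1e23 = n * 6.022
N / 1e23 = 2.258 * 6.022
N / 1e23 = 13.597676, rounded to 4 dp:

13.5977


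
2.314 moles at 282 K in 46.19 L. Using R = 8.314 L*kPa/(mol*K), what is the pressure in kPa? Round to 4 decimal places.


PV = nRT, solve for P = nRT / V.
nRT = 2.314 * 8.314 * 282 = 5425.2841
P = 5425.2841 / 46.19
P = 117.45581511 kPa, rounded to 4 dp:

117.4558 kPa


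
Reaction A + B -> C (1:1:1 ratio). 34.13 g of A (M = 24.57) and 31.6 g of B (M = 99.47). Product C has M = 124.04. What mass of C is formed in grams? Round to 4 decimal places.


Find moles of each reactant; the smaller value is the limiting reagent in a 1:1:1 reaction, so moles_C equals moles of the limiter.
n_A = mass_A / M_A = 34.13 / 24.57 = 1.389092 mol
n_B = mass_B / M_B = 31.6 / 99.47 = 0.317684 mol
Limiting reagent: B (smaller), n_limiting = 0.317684 mol
mass_C = n_limiting * M_C = 0.317684 * 124.04
mass_C = 39.40552336 g, rounded to 4 dp:

39.4055 g


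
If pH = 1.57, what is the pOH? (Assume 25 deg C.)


At 25 deg C, pH + pOH = 14.
pOH = 14 - pH = 14 - 1.57
pOH = 12.43:

12.43


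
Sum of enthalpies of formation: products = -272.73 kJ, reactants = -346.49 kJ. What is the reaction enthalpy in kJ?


dH_rxn = sum(dH_f products) - sum(dH_f reactants)
dH_rxn = -272.73 - (-346.49)
dH_rxn = 73.76 kJ:

73.76 kJ


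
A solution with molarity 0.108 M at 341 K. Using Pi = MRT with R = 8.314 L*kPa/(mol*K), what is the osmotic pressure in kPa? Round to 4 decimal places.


Osmotic pressure (van't Hoff): Pi = M*R*T.
RT = 8.314 * 341 = 2835.074
Pi = 0.108 * 2835.074
Pi = 306.187992 kPa, rounded to 4 dp:

306.1880 kPa


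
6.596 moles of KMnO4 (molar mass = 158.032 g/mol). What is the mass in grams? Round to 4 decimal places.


mass = n * M
mass = 6.596 * 158.032
mass = 1042.379072 g, rounded to 4 dp:

1042.3791 g


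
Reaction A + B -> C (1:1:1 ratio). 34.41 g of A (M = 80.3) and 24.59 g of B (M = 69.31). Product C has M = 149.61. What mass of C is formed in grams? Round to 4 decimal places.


Find moles of each reactant; the smaller value is the limiting reagent in a 1:1:1 reaction, so moles_C equals moles of the limiter.
n_A = mass_A / M_A = 34.41 / 80.3 = 0.428518 mol
n_B = mass_B / M_B = 24.59 / 69.31 = 0.354783 mol
Limiting reagent: B (smaller), n_limiting = 0.354783 mol
mass_C = n_limiting * M_C = 0.354783 * 149.61
mass_C = 53.07908463 g, rounded to 4 dp:

53.0791 g


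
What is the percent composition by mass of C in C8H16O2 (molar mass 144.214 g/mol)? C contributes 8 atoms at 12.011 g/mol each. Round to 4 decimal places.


pct = 100 * (n_elem * M_elem) / M_total
mass_contribution = 8 * 12.011 = 96.088 g/mol
pct = 100 * 96.088 / 144.214
pct = 66.62876004 %, rounded to 4 dp:

66.6288 %
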